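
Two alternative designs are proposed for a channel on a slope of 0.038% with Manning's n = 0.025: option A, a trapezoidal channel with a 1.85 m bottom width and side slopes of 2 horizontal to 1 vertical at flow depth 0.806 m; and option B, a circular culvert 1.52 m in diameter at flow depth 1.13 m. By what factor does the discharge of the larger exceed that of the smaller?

Channel A: With bottom width b = 1.85 m and side slope z = 2: A = (b + zy)y = (1.85 + 2×0.806)×0.806 = 2.79 m²; P = b + 2y√(1+z²) = 1.85 + 2×0.806×2.236 = 5.455 m. Hydraulic radius R = A/P = 2.79/5.455 = 0.5116 m. Q_A = (1/0.025)·2.79·0.5116^(2/3)·√0.00038 = 1.392 m³/s.
Channel B: For a circular section of diameter D = 1.52 m at depth y = 1.13 m, the central angle is θ = 2 arccos(1 − 2y/D) = 4.159 rad. Then A = (D²/8)(θ − sin θ) = 1.447 m² and P = Dθ/2 = 3.16 m. Hydraulic radius R = A/P = 1.447/3.16 = 0.4577 m. Q_B = (1/0.025)·1.447·0.4577^(2/3)·√0.00038 = 0.6699 m³/s.
The larger discharge is 1.392 m³/s and the smaller is 0.6699 m³/s; the ratio is 2.08.

2.08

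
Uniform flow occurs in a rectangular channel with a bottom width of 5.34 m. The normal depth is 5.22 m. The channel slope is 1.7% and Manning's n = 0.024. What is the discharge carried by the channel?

Flow area A = b·y = 5.34 × 5.22 = 27.87 m². Wetted perimeter P = b + 2y = 5.34 + 2×5.22 = 15.78 m.
Hydraulic radius R = A/P = 27.87/15.78 = 1.766 m.
Manning's equation: Q = (1/n) A R^(2/3) S^(1/2) = (1/0.024) × 27.87 × 1.766^(2/3) × 0.017^(1/2) = 221 m³/s.

Q = 221 m³/s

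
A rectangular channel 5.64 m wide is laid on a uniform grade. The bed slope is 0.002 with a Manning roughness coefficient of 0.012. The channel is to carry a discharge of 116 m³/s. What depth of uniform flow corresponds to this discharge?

Manning's equation rearranged: A R^(2/3) = nQ / (1·√S) = 0.012 × 116 / (√0.002) = 31.13.
At y = 3.35 m: A R^(2/3) = 25.1 — low.
At y = 4.53 m: A R^(2/3) = 36.93 — high.
At y = 3.96 m: A R^(2/3) = 31.15 — close enough.

y_n = 3.96 m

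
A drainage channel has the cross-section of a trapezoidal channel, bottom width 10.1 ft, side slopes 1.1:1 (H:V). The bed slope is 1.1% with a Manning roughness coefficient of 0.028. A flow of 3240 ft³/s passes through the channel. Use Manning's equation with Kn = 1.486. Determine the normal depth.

y_n = 9.54 ft

Manning's equation rearranged: A R^(2/3) = nQ / (1.486·√S) = 0.028 × 3240 / (1.486 × √0.011) = 582.1.
Try y = 10.7 ft: A R^(2/3) = 736.5 — too large.
Try y = 6.69 ft: A R^(2/3) = 289.1 — too small.
Try y = 9.54 ft: A R^(2/3) = 582.7 — matches.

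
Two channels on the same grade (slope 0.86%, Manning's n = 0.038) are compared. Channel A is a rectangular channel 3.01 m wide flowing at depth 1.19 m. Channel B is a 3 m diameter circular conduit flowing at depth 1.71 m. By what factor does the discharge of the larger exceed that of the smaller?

Channel A: Flow area A = b·y = 3.01 × 1.19 = 3.582 m². Wetted perimeter P = b + 2y = 3.01 + 2×1.19 = 5.39 m. Hydraulic radius R = A/P = 3.582/5.39 = 0.6645 m. Q_A = (1/0.038)·3.582·0.6645^(2/3)·√0.0086 = 6.657 m³/s.
Channel B: For a circular section of diameter D = 3 m at depth y = 1.71 m, the central angle is θ = 2 arccos(1 − 2y/D) = 3.423 rad. Then A = (D²/8)(θ − sin θ) = 4.162 m² and P = Dθ/2 = 5.134 m. Hydraulic radius R = A/P = 4.162/5.134 = 0.8108 m. Q_B = (1/0.038)·4.162·0.8108^(2/3)·√0.0086 = 8.832 m³/s.
The larger discharge is 8.832 m³/s and the smaller is 6.657 m³/s; the ratio is 1.33.

1.33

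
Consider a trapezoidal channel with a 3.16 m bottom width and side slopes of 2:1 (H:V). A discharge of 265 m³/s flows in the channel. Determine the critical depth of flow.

y_c = 4.42 m

At critical depth, Q² T / (g A³) = 1, i.e. A³/T = Q²/g = 265²/9.81 = 7159.
Try y = 4.87 m: A³/T = 10950 — over.
Try y = 3.29 m: A³/T = 2016 — short.
Try y = 4.42 m: A³/T = 7160 — matches.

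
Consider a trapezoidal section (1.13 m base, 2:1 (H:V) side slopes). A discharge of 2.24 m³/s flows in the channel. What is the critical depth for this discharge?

y_c = 0.539 m

At critical depth, Q² T / (g A³) = 1, i.e. A³/T = Q²/g = 2.24²/9.81 = 0.5115.
Try y = 0.642 m: A³/T = 1.007 — too large.
Try y = 0.426 m: A³/T = 0.2124 — too small.
Try y = 0.539 m: A³/T = 0.513 — close enough.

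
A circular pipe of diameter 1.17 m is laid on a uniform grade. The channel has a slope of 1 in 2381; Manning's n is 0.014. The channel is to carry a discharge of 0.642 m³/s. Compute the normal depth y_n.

Manning's equation rearranged: A R^(2/3) = nQ / (1·√S) = 0.014 × 0.642 / (√0.00042) = 0.4386.
At y = 1.08 m: A R^(2/3) = 0.5088 — too large.
At y = 0.71 m: A R^(2/3) = 0.3238 — too small.
At y = 0.889 m: A R^(2/3) = 0.4385 — ≈ 0.4386.

y_n = 0.889 m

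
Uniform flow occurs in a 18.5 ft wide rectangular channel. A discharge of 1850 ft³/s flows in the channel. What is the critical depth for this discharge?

For a rectangular channel, critical depth y_c = (q²/g)^(1/3) where q = Q/b = 1850/18.5 = 100 ft²/s.
So y_c = (100²/32.2)^(1/3) = 6.77 ft.

y_c = 6.77 ft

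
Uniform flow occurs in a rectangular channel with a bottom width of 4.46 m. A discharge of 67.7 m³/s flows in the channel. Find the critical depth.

y_c = 2.86 m

For a rectangular channel, critical depth y_c = (q²/g)^(1/3) where q = Q/b = 67.7/4.46 = 15.18 m²/s.
So y_c = (15.18²/9.81)^(1/3) = 2.86 m.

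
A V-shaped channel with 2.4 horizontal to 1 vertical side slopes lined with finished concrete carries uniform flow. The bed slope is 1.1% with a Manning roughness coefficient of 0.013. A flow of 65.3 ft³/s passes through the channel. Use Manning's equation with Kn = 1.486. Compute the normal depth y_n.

Manning's equation rearranged: A R^(2/3) = nQ / (1.486·√S) = 0.013 × 65.3 / (1.486 × √0.011) = 5.447.
Trying y = 1.31 ft: A R^(2/3) = 2.945 — too small.
Trying y = 2.11 ft: A R^(2/3) = 10.5 — too large.
Trying y = 1.65 ft: A R^(2/3) = 5.449 — close enough.

y_n = 1.65 ft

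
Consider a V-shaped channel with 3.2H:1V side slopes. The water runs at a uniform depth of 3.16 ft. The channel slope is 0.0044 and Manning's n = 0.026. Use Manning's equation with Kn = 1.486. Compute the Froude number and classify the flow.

For a triangular section with side slope z = 3.2: A = zy² = 3.2×3.16² = 31.95 ft²; P = 2y√(1+z²) = 2×3.16×3.353 = 21.19 ft.
Hydraulic radius R = A/P = 31.95/21.19 = 1.508 ft.
V = (1.486/n) R^(2/3) √S = (1.486/0.026) × 1.508^(2/3) × √0.0044 = 4.986 ft/s. Hydraulic depth D_h = A/T = 31.95/20.22 = 1.58 ft.
Froude number Fr = V/√(g·D_h) = 4.986/√(32.2×1.58) = 0.699, which is less than 1, so the flow is subcritical.

subcritical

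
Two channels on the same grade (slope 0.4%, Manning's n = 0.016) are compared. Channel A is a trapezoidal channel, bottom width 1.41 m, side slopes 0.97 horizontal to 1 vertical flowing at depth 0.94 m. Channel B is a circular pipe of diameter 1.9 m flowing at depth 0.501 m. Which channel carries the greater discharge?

Channel A: With bottom width b = 1.41 m and side slope z = 0.97: A = (b + zy)y = (1.41 + 0.97×0.94)×0.94 = 2.182 m²; P = b + 2y√(1+z²) = 1.41 + 2×0.94×1.393 = 4.029 m. Hydraulic radius R = A/P = 2.182/4.029 = 0.5417 m. Q_A = (1/0.016)·2.182·0.5417^(2/3)·√0.004 = 5.733 m³/s.
Channel B: For a circular section of diameter D = 1.9 m at depth y = 0.501 m, the central angle is θ = 2 arccos(1 − 2y/D) = 2.157 rad. Then A = (D²/8)(θ − sin θ) = 0.5975 m² and P = Dθ/2 = 2.049 m. Hydraulic radius R = A/P = 0.5975/2.049 = 0.2916 m. Q_B = (1/0.016)·0.5975·0.2916^(2/3)·√0.004 = 1.038 m³/s.
Q_A = 5.733 m³/s vs Q_B = 1.038 m³/s, so channel A carries more.

channel A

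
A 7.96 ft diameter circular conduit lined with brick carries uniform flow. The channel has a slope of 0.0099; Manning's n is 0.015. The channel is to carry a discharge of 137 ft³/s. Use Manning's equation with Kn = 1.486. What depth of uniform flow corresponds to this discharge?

Manning's equation rearranged: A R^(2/3) = nQ / (1.486·√S) = 0.015 × 137 / (1.486 × √0.0099) = 13.9.
Try y = 2.74 ft: A R^(2/3) = 20.06 — too large.
Try y = 1.7 ft: A R^(2/3) = 7.872 — too small.
Try y = 2.26 ft: A R^(2/3) = 13.85 — matches.

y_n = 2.26 ft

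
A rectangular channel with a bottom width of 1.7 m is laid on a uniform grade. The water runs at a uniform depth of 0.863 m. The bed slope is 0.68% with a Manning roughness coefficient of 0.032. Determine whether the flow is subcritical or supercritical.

subcritical

Flow area A = b·y = 1.7 × 0.863 = 1.467 m². Wetted perimeter P = b + 2y = 1.7 + 2×0.863 = 3.426 m.
Hydraulic radius R = A/P = 1.467/3.426 = 0.4282 m.
V = (1/n) R^(2/3) √S = (1/0.032) × 0.4282^(2/3) × √0.0068 = 1.464 m/s. Hydraulic depth D_h = A/T = 1.467/1.7 = 0.863 m.
Froude number Fr = V/√(g·D_h) = 1.464/√(9.81×0.863) = 0.503, which is less than 1, so the flow is subcritical.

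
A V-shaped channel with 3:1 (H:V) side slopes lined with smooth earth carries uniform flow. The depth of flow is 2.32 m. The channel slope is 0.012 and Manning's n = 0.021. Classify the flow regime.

supercritical

For a triangular section with side slope z = 3: A = zy² = 3×2.32² = 16.15 m²; P = 2y√(1+z²) = 2×2.32×3.162 = 14.67 m.
Hydraulic radius R = A/P = 16.15/14.67 = 1.1 m.
V = (1/n) R^(2/3) √S = (1/0.021) × 1.1^(2/3) × √0.012 = 5.56 m/s. Hydraulic depth D_h = A/T = 16.15/13.92 = 1.16 m.
Froude number Fr = V/√(g·D_h) = 5.56/√(9.81×1.16) = 1.65, which is greater than 1, so the flow is supercritical.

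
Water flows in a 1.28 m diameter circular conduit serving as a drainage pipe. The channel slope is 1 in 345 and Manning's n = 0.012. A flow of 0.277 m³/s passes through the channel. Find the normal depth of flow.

y_n = 0.277 m

Manning's equation rearranged: A R^(2/3) = nQ / (1·√S) = 0.012 × 0.277 / (√0.002899) = 0.06174.
Try y = 0.353 m: A R^(2/3) = 0.1001 — high.
Try y = 0.213 m: A R^(2/3) = 0.03623 — low.
Try y = 0.277 m: A R^(2/3) = 0.06181 — ≈ 0.06174.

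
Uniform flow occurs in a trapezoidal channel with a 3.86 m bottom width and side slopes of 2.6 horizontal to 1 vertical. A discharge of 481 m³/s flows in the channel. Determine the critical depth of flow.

y_c = 5.19 m

At critical depth, Q² T / (g A³) = 1, i.e. A³/T = Q²/g = 481²/9.81 = 23580.
At y = 3.87 m: A³/T = 6521 — low.
At y = 5.69 m: A³/T = 35750 — high.
At y = 5.19 m: A³/T = 23690 — close enough.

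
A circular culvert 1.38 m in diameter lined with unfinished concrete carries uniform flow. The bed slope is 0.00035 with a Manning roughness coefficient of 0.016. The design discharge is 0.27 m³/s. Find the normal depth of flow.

y_n = 0.531 m

Manning's equation rearranged: A R^(2/3) = nQ / (1·√S) = 0.016 × 0.27 / (√0.00035) = 0.2309.
Trying y = 0.652 m: A R^(2/3) = 0.3338 — high.
Trying y = 0.469 m: A R^(2/3) = 0.183 — low.
Trying y = 0.531 m: A R^(2/3) = 0.2309 — matches.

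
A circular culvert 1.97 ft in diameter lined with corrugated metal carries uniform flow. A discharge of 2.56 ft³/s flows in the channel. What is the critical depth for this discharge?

y_c = 0.559 ft

At critical depth, Q² T / (g A³) = 1, i.e. A³/T = Q²/g = 2.56²/32.2 = 0.2035.
Trying y = 0.483 ft: A³/T = 0.115 — too small.
Trying y = 0.559 ft: A³/T = 0.203 — matches.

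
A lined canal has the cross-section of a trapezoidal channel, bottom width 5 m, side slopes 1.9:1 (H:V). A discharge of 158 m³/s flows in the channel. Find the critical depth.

y_c = 3.18 m

At critical depth, Q² T / (g A³) = 1, i.e. A³/T = Q²/g = 158²/9.81 = 2545.
Try y = 3.56 m: A³/T = 3964 — high.
Try y = 3.18 m: A³/T = 2534 — ≈ 2545.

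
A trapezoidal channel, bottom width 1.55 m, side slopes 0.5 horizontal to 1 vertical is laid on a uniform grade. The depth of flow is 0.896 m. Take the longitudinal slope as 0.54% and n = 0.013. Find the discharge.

Q = 6.41 m³/s

With bottom width b = 1.55 m and side slope z = 0.5: A = (b + zy)y = (1.55 + 0.5×0.896)×0.896 = 1.79 m²; P = b + 2y√(1+z²) = 1.55 + 2×0.896×1.118 = 3.554 m.
Hydraulic radius R = A/P = 1.79/3.554 = 0.5038 m.
Manning's equation: Q = (1/n) A R^(2/3) S^(1/2) = (1/0.013) × 1.79 × 0.5038^(2/3) × 0.0054^(1/2) = 6.41 m³/s.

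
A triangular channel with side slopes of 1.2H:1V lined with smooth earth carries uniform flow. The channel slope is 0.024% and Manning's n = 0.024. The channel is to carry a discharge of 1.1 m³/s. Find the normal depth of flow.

Manning's equation rearranged: A R^(2/3) = nQ / (1·√S) = 0.024 × 1.1 / (√0.00024) = 1.704.
At y = 1.6 m: A R^(2/3) = 2.221 — high.
At y = 1.45 m: A R^(2/3) = 1.708 — close enough.

y_n = 1.45 m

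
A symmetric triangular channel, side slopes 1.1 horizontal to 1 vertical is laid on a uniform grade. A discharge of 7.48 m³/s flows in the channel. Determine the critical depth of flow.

y_c = 1.57 m

At critical depth, Q² T / (g A³) = 1, i.e. A³/T = Q²/g = 7.48²/9.81 = 5.703.
At y = 1.31 m: A³/T = 2.334 — low.
At y = 1.75 m: A³/T = 9.93 — high.
At y = 1.57 m: A³/T = 5.771 — ≈ 5.703.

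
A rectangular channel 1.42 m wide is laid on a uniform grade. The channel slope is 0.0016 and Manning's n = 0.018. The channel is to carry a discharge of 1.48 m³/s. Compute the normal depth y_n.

Manning's equation rearranged: A R^(2/3) = nQ / (1·√S) = 0.018 × 1.48 / (√0.0016) = 0.666.
Try y = 0.612 m: A R^(2/3) = 0.4139 — low.
Try y = 0.968 m: A R^(2/3) = 0.7581 — high.
Try y = 0.876 m: A R^(2/3) = 0.6664 — matches.

y_n = 0.876 m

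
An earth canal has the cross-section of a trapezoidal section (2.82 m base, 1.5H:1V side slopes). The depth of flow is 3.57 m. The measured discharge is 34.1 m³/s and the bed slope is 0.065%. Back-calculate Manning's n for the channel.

With bottom width b = 2.82 m and side slope z = 1.5: A = (b + zy)y = (2.82 + 1.5×3.57)×3.57 = 29.18 m²; P = b + 2y√(1+z²) = 2.82 + 2×3.57×1.803 = 15.69 m.
Hydraulic radius R = A/P = 29.18/15.69 = 1.86 m.
Rearranging Manning's equation: n = (1/Q) A R^(2/3) S^(1/2) = (1/34.1) × 29.18 × 1.86^(2/3) × √0.00065 = 0.033.

n = 0.033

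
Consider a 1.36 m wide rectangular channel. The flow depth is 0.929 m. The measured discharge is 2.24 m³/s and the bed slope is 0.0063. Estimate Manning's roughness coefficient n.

Flow area A = b·y = 1.36 × 0.929 = 1.263 m². Wetted perimeter P = b + 2y = 1.36 + 2×0.929 = 3.218 m.
Hydraulic radius R = A/P = 1.263/3.218 = 0.3926 m.
Rearranging Manning's equation: n = (1/Q) A R^(2/3) S^(1/2) = (1/2.24) × 1.263 × 0.3926^(2/3) × √0.0063 = 0.024.

n = 0.024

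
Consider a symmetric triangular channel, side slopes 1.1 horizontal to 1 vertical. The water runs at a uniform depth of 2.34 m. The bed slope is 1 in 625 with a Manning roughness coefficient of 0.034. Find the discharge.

Q = 6.44 m³/s

For a triangular section with side slope z = 1.1: A = zy² = 1.1×2.34² = 6.023 m²; P = 2y√(1+z²) = 2×2.34×1.487 = 6.957 m.
Hydraulic radius R = A/P = 6.023/6.957 = 0.8657 m.
Manning's equation: Q = (1/n) A R^(2/3) S^(1/2) = (1/0.034) × 6.023 × 0.8657^(2/3) × 0.0016^(1/2) = 6.44 m³/s.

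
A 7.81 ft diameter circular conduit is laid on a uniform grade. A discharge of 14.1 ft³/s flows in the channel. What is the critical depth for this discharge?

y_c = 0.914 ft

At critical depth, Q² T / (g A³) = 1, i.e. A³/T = Q²/g = 14.1²/32.2 = 6.174.
Try y = 0.776 ft: A³/T = 3.224 — low.
Try y = 0.914 ft: A³/T = 6.161 — matches.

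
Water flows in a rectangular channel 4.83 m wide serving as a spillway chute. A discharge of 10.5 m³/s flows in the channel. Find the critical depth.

y_c = 0.784 m

For a rectangular channel, critical depth y_c = (q²/g)^(1/3) where q = Q/b = 10.5/4.83 = 2.174 m²/s.
So y_c = (2.174²/9.81)^(1/3) = 0.784 m.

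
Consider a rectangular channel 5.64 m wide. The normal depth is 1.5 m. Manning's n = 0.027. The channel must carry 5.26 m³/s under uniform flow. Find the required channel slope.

Flow area A = b·y = 5.64 × 1.5 = 8.46 m². Wetted perimeter P = b + 2y = 5.64 + 2×1.5 = 8.64 m.
Hydraulic radius R = A/P = 8.46/8.64 = 0.9792 m.
From Manning's equation, S = [nQ / (1 A R^(2/3))]² = [0.027 × 5.26 / (1 × 8.46 × 0.9792^(2/3))]² = 0.00029.

S = 0.00029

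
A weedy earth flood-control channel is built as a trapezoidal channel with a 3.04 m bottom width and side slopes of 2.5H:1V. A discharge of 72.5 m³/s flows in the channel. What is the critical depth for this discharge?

y_c = 2.27 m

At critical depth, Q² T / (g A³) = 1, i.e. A³/T = Q²/g = 72.5²/9.81 = 535.8.
Try y = 2.47 m: A³/T = 766.2 — over.
Try y = 1.92 m: A³/T = 269.8 — short.
Try y = 2.27 m: A³/T = 538 — ≈ 535.8.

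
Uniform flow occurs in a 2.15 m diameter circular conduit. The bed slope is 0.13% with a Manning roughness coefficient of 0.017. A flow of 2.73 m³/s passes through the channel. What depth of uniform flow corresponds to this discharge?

Manning's equation rearranged: A R^(2/3) = nQ / (1·√S) = 0.017 × 2.73 / (√0.0013) = 1.287.
Trying y = 0.957 m: A R^(2/3) = 0.9806 — short.
Trying y = 1.25 m: A R^(2/3) = 1.536 — over.
Trying y = 1.12 m: A R^(2/3) = 1.286 — ≈ 1.287.

y_n = 1.12 m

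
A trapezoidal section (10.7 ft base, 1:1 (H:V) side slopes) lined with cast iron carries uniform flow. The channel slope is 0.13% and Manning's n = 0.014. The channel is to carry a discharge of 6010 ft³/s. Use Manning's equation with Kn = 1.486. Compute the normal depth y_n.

Manning's equation rearranged: A R^(2/3) = nQ / (1.486·√S) = 0.014 × 6010 / (1.486 × √0.0013) = 1570.
At y = 19.8 ft: A R^(2/3) = 2623 — too large.
At y = 12.5 ft: A R^(2/3) = 988.9 — too small.
At y = 15.6 ft: A R^(2/3) = 1570 — matches.

y_n = 15.6 ft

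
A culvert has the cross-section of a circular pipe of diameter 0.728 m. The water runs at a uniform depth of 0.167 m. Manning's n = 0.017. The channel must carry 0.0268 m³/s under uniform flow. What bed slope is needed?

For a circular section of diameter D = 0.728 m at depth y = 0.167 m, the central angle is θ = 2 arccos(1 − 2y/D) = 1.998 rad. Then A = (D²/8)(θ − sin θ) = 0.07205 m² and P = Dθ/2 = 0.7272 m.
Hydraulic radius R = A/P = 0.07205/0.7272 = 0.09908 m.
From Manning's equation, S = [nQ / (1 A R^(2/3))]² = [0.017 × 0.0268 / (1 × 0.07205 × 0.09908^(2/3))]² = 0.000872.

S = 0.000872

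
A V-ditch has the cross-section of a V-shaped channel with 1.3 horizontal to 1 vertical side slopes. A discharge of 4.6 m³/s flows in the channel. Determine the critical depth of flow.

At critical depth, Q² T / (g A³) = 1, i.e. A³/T = Q²/g = 4.6²/9.81 = 2.157.
At y = 1.08 m: A³/T = 1.242 — too small.
At y = 1.33 m: A³/T = 3.517 — too large.
At y = 1.21 m: A³/T = 2.192 — close enough.

y_c = 1.21 m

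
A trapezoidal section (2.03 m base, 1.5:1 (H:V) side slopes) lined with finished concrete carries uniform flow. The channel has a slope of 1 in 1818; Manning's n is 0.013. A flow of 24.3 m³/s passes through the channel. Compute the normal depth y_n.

Manning's equation rearranged: A R^(2/3) = nQ / (1·√S) = 0.013 × 24.3 / (√0.0005501) = 13.47.
At y = 1.91 m: A R^(2/3) = 9.65 — too small.
At y = 2.23 m: A R^(2/3) = 13.46 — ≈ 13.47.

y_n = 2.23 m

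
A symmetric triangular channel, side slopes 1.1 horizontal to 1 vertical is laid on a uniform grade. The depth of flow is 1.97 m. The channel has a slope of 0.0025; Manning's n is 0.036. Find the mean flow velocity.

V = 1.12 m/s

For a triangular section with side slope z = 1.1: A = zy² = 1.1×1.97² = 4.269 m²; P = 2y√(1+z²) = 2×1.97×1.487 = 5.857 m.
Hydraulic radius R = A/P = 4.269/5.857 = 0.7288 m.
From Manning's equation, V = (1/n) R^(2/3) S^(1/2) = (1/0.036) × 0.7288^(2/3) × 0.0025^(1/2) = 1.12 m/s.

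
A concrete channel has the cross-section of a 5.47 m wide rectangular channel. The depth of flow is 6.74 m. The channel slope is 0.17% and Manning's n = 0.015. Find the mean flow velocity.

V = 4.28 m/s

Flow area A = b·y = 5.47 × 6.74 = 36.87 m². Wetted perimeter P = b + 2y = 5.47 + 2×6.74 = 18.95 m.
Hydraulic radius R = A/P = 36.87/18.95 = 1.946 m.
From Manning's equation, V = (1/n) R^(2/3) S^(1/2) = (1/0.015) × 1.946^(2/3) × 0.0017^(1/2) = 4.28 m/s.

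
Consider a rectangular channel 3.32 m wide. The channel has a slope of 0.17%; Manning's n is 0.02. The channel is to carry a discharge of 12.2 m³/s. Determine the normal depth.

y_n = 1.92 m

Manning's equation rearranged: A R^(2/3) = nQ / (1·√S) = 0.02 × 12.2 / (√0.0017) = 5.918.
Trying y = 1.7 m: A R^(2/3) = 5.024 — too small.
Trying y = 2.28 m: A R^(2/3) = 7.369 — too large.
Trying y = 1.92 m: A R^(2/3) = 5.899 — matches.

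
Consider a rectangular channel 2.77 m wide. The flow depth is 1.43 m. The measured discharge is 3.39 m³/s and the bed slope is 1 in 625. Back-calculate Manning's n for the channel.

Flow area A = b·y = 2.77 × 1.43 = 3.961 m². Wetted perimeter P = b + 2y = 2.77 + 2×1.43 = 5.63 m.
Hydraulic radius R = A/P = 3.961/5.63 = 0.7036 m.
Rearranging Manning's equation: n = (1/Q) A R^(2/3) S^(1/2) = (1/3.39) × 3.961 × 0.7036^(2/3) × √0.0016 = 0.037.

n = 0.037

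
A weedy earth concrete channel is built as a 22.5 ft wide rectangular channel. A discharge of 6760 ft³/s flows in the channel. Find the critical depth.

y_c = 14.1 ft

For a rectangular channel, critical depth y_c = (q²/g)^(1/3) where q = Q/b = 6760/22.5 = 300.4 ft²/s.
So y_c = (300.4²/32.2)^(1/3) = 14.1 ft.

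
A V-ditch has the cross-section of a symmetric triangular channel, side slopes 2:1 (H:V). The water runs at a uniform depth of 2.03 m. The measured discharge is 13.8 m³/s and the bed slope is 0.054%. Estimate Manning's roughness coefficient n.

n = 0.013

For a triangular section with side slope z = 2: A = zy² = 2×2.03² = 8.242 m²; P = 2y√(1+z²) = 2×2.03×2.236 = 9.078 m.
Hydraulic radius R = A/P = 8.242/9.078 = 0.9078 m.
Rearranging Manning's equation: n = (1/Q) A R^(2/3) S^(1/2) = (1/13.8) × 8.242 × 0.9078^(2/3) × √0.00054 = 0.013.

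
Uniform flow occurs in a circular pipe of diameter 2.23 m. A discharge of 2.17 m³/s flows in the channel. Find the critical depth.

y_c = 0.673 m

At critical depth, Q² T / (g A³) = 1, i.e. A³/T = Q²/g = 2.17²/9.81 = 0.48.
Try y = 0.82 m: A³/T = 1.028 — over.
Try y = 0.586 m: A³/T = 0.2799 — short.
Try y = 0.673 m: A³/T = 0.4792 — matches.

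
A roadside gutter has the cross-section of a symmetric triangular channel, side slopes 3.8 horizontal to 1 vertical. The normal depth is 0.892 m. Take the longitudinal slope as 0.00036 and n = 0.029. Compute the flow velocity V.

For a triangular section with side slope z = 3.8: A = zy² = 3.8×0.892² = 3.024 m²; P = 2y√(1+z²) = 2×0.892×3.929 = 7.01 m.
Hydraulic radius R = A/P = 3.024/7.01 = 0.4313 m.
From Manning's equation, V = (1/n) R^(2/3) S^(1/2) = (1/0.029) × 0.4313^(2/3) × 0.00036^(1/2) = 0.373 m/s.

V = 0.373 m/s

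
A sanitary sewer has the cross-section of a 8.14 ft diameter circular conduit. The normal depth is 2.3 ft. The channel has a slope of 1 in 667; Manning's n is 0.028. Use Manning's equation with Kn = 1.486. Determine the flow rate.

Q = 29.9 ft³/s

For a circular section of diameter D = 8.14 ft at depth y = 2.3 ft, the central angle is θ = 2 arccos(1 − 2y/D) = 2.242 rad. Then A = (D²/8)(θ − sin θ) = 12.08 ft² and P = Dθ/2 = 9.124 ft.
Hydraulic radius R = A/P = 12.08/9.124 = 1.324 ft.
Manning's equation: Q = (1.486/n) A R^(2/3) S^(1/2) = (1.486/0.028) × 12.08 × 1.324^(2/3) × 0.001499^(1/2) = 29.9 ft³/s.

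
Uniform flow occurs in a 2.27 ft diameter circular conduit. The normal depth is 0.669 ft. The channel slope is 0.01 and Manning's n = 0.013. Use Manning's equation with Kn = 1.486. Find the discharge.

For a circular section of diameter D = 2.27 ft at depth y = 0.669 ft, the central angle is θ = 2 arccos(1 − 2y/D) = 2.295 rad. Then A = (D²/8)(θ − sin θ) = 0.9962 ft² and P = Dθ/2 = 2.605 ft.
Hydraulic radius R = A/P = 0.9962/2.605 = 0.3824 ft.
Manning's equation: Q = (1.486/n) A R^(2/3) S^(1/2) = (1.486/0.013) × 0.9962 × 0.3824^(2/3) × 0.01^(1/2) = 6 ft³/s.

Q = 6 ft³/s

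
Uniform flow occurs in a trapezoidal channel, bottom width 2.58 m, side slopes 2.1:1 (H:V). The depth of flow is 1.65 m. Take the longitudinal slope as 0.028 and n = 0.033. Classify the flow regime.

With bottom width b = 2.58 m and side slope z = 2.1: A = (b + zy)y = (2.58 + 2.1×1.65)×1.65 = 9.974 m²; P = b + 2y√(1+z²) = 2.58 + 2×1.65×2.326 = 10.26 m.
Hydraulic radius R = A/P = 9.974/10.26 = 0.9726 m.
V = (1/n) R^(2/3) √S = (1/0.033) × 0.9726^(2/3) × √0.028 = 4.977 m/s. Hydraulic depth D_h = A/T = 9.974/9.51 = 1.049 m.
Froude number Fr = V/√(g·D_h) = 4.977/√(9.81×1.049) = 1.55, which is greater than 1, so the flow is supercritical.

supercritical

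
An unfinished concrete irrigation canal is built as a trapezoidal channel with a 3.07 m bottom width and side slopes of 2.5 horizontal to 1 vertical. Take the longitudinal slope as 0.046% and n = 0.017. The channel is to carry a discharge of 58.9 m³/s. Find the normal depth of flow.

y_n = 3.07 m

Manning's equation rearranged: A R^(2/3) = nQ / (1·√S) = 0.017 × 58.9 / (√0.00046) = 46.69.
Trying y = 2.15 m: A R^(2/3) = 20.95 — short.
Trying y = 3.33 m: A R^(2/3) = 56.29 — over.
Trying y = 3.07 m: A R^(2/3) = 46.67 — ≈ 46.69.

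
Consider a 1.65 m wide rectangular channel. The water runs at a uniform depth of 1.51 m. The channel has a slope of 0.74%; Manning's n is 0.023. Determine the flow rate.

Flow area A = b·y = 1.65 × 1.51 = 2.491 m². Wetted perimeter P = b + 2y = 1.65 + 2×1.51 = 4.67 m.
Hydraulic radius R = A/P = 2.491/4.67 = 0.5335 m.
Manning's equation: Q = (1/n) A R^(2/3) S^(1/2) = (1/0.023) × 2.491 × 0.5335^(2/3) × 0.0074^(1/2) = 6.13 m³/s.

Q = 6.13 m³/s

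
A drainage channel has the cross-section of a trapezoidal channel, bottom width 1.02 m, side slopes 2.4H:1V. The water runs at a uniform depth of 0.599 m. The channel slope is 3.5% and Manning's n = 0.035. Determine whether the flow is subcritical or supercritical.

With bottom width b = 1.02 m and side slope z = 2.4: A = (b + zy)y = (1.02 + 2.4×0.599)×0.599 = 1.472 m²; P = b + 2y√(1+z²) = 1.02 + 2×0.599×2.6 = 4.135 m.
Hydraulic radius R = A/P = 1.472/4.135 = 0.356 m.
V = (1/n) R^(2/3) √S = (1/0.035) × 0.356^(2/3) × √0.035 = 2.685 m/s. Hydraulic depth D_h = A/T = 1.472/3.895 = 0.3779 m.
Froude number Fr = V/√(g·D_h) = 2.685/√(9.81×0.3779) = 1.39, which is greater than 1, so the flow is supercritical.

supercritical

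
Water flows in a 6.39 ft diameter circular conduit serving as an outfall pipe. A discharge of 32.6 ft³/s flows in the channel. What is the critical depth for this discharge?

At critical depth, Q² T / (g A³) = 1, i.e. A³/T = Q²/g = 32.6²/32.2 = 33.
Try y = 1.87 ft: A³/T = 82.16 — over.
Try y = 1.48 ft: A³/T = 33.06 — close enough.

y_c = 1.48 ft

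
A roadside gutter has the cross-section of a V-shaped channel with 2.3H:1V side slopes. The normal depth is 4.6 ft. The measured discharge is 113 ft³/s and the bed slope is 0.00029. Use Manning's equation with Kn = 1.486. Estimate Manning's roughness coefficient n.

For a triangular section with side slope z = 2.3: A = zy² = 2.3×4.6² = 48.67 ft²; P = 2y√(1+z²) = 2×4.6×2.508 = 23.07 ft.
Hydraulic radius R = A/P = 48.67/23.07 = 2.109 ft.
Rearranging Manning's equation: n = (1.486/Q) A R^(2/3) S^(1/2) = (1.486/113) × 48.67 × 2.109^(2/3) × √0.00029 = 0.0179.

n = 0.0179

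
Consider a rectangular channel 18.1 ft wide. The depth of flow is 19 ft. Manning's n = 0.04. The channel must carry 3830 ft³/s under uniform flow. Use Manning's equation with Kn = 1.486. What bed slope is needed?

S = 0.00801

Flow area A = b·y = 18.1 × 19 = 343.9 ft². Wetted perimeter P = b + 2y = 18.1 + 2×19 = 56.1 ft.
Hydraulic radius R = A/P = 343.9/56.1 = 6.13 ft.
From Manning's equation, S = [nQ / (1.486 A R^(2/3))]² = [0.04 × 3830 / (1.486 × 343.9 × 6.13^(2/3))]² = 0.00801.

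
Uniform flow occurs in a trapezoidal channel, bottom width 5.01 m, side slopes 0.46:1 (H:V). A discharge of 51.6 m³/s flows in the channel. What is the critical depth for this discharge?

At critical depth, Q² T / (g A³) = 1, i.e. A³/T = Q²/g = 51.6²/9.81 = 271.4.
Try y = 2.63 m: A³/T = 589.2 — high.
Try y = 1.61 m: A³/T = 122.3 — low.
Try y = 2.07 m: A³/T = 271.9 — close enough.

y_c = 2.07 m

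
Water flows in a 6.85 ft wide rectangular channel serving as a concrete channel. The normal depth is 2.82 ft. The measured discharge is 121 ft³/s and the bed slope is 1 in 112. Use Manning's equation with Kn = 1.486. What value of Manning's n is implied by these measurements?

n = 0.03

Flow area A = b·y = 6.85 × 2.82 = 19.32 ft². Wetted perimeter P = b + 2y = 6.85 + 2×2.82 = 12.49 ft.
Hydraulic radius R = A/P = 19.32/12.49 = 1.547 ft.
Rearranging Manning's equation: n = (1.486/Q) A R^(2/3) S^(1/2) = (1.486/121) × 19.32 × 1.547^(2/3) × √0.008929 = 0.03.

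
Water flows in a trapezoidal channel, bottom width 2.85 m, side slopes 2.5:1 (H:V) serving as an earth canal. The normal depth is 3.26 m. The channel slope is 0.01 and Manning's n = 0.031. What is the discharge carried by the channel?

Q = 168 m³/s

With bottom width b = 2.85 m and side slope z = 2.5: A = (b + zy)y = (2.85 + 2.5×3.26)×3.26 = 35.86 m²; P = b + 2y√(1+z²) = 2.85 + 2×3.26×2.693 = 20.41 m.
Hydraulic radius R = A/P = 35.86/20.41 = 1.757 m.
Manning's equation: Q = (1/n) A R^(2/3) S^(1/2) = (1/0.031) × 35.86 × 1.757^(2/3) × 0.01^(1/2) = 168 m³/s.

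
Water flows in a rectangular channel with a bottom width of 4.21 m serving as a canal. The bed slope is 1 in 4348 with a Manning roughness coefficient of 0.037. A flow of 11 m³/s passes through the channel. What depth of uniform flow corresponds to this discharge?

y_n = 4.92 m

Manning's equation rearranged: A R^(2/3) = nQ / (1·√S) = 0.037 × 11 / (√0.00023) = 26.84.
Try y = 5.65 m: A R^(2/3) = 31.63 — too large.
Try y = 3.39 m: A R^(2/3) = 16.99 — too small.
Try y = 4.92 m: A R^(2/3) = 26.83 — close enough.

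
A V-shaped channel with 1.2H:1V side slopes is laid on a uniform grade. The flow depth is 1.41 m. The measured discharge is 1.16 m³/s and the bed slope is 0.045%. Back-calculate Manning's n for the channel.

n = 0.029

For a triangular section with side slope z = 1.2: A = zy² = 1.2×1.41² = 2.386 m²; P = 2y√(1+z²) = 2×1.41×1.562 = 4.405 m.
Hydraulic radius R = A/P = 2.386/4.405 = 0.5416 m.
Rearranging Manning's equation: n = (1/Q) A R^(2/3) S^(1/2) = (1/1.16) × 2.386 × 0.5416^(2/3) × √0.00045 = 0.029.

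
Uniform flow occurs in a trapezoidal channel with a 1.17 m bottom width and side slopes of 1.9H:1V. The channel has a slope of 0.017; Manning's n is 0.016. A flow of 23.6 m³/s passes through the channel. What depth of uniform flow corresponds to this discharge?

Manning's equation rearranged: A R^(2/3) = nQ / (1·√S) = 0.016 × 23.6 / (√0.017) = 2.896.
Trying y = 0.963 m: A R^(2/3) = 1.926 — short.
Trying y = 1.16 m: A R^(2/3) = 2.895 — ≈ 2.896.

y_n = 1.16 m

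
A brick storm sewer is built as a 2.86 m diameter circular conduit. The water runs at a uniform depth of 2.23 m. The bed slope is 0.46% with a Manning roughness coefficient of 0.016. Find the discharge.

Q = 20.7 m³/s

For a circular section of diameter D = 2.86 m at depth y = 2.23 m, the central angle is θ = 2 arccos(1 − 2y/D) = 4.329 rad. Then A = (D²/8)(θ − sin θ) = 5.374 m² and P = Dθ/2 = 6.19 m.
Hydraulic radius R = A/P = 5.374/6.19 = 0.8682 m.
Manning's equation: Q = (1/n) A R^(2/3) S^(1/2) = (1/0.016) × 5.374 × 0.8682^(2/3) × 0.0046^(1/2) = 20.7 m³/s.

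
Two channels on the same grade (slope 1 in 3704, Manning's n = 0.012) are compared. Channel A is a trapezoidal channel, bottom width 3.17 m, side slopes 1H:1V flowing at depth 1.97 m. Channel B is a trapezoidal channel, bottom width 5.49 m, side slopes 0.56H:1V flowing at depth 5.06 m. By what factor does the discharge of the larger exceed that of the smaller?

6.88

Channel A: With bottom width b = 3.17 m and side slope z = 1: A = (b + zy)y = (3.17 + 1×1.97)×1.97 = 10.13 m²; P = b + 2y√(1+z²) = 3.17 + 2×1.97×1.414 = 8.742 m. Hydraulic radius R = A/P = 10.13/8.742 = 1.158 m. Q_A = (1/0.012)·10.13·1.158^(2/3)·√0.00027 = 15.29 m³/s.
Channel B: With bottom width b = 5.49 m and side slope z = 0.56: A = (b + zy)y = (5.49 + 0.56×5.06)×5.06 = 42.12 m²; P = b + 2y√(1+z²) = 5.49 + 2×5.06×1.146 = 17.09 m. Hydraulic radius R = A/P = 42.12/17.09 = 2.465 m. Q_B = (1/0.012)·42.12·2.465^(2/3)·√0.00027 = 105.2 m³/s.
The larger discharge is 105.2 m³/s and the smaller is 15.29 m³/s; the ratio is 6.88.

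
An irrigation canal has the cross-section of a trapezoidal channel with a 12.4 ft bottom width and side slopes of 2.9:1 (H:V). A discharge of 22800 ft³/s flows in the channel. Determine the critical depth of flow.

At critical depth, Q² T / (g A³) = 1, i.e. A³/T = Q²/g = 22800²/32.2 = 16140000.
Trying y = 22.3 ft: A³/T = 35820000 — too large.
Trying y = 14.6 ft: A³/T = 5258000 — too small.
Trying y = 18.7 ft: A³/T = 16000000 — ≈ 16140000.

y_c = 18.7 ft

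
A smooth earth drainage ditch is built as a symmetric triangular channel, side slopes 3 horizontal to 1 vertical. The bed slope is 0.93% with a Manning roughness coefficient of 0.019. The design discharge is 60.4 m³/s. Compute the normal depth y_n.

Manning's equation rearranged: A R^(2/3) = nQ / (1·√S) = 0.019 × 60.4 / (√0.0093) = 11.9.
Trying y = 2.55 m: A R^(2/3) = 22.15 — high.
Trying y = 1.66 m: A R^(2/3) = 7.049 — low.
Trying y = 2.02 m: A R^(2/3) = 11.9 — ≈ 11.9.

y_n = 2.02 m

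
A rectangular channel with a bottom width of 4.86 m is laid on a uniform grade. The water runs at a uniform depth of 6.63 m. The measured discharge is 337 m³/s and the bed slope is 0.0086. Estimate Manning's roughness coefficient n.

n = 0.013

Flow area A = b·y = 4.86 × 6.63 = 32.22 m². Wetted perimeter P = b + 2y = 4.86 + 2×6.63 = 18.12 m.
Hydraulic radius R = A/P = 32.22/18.12 = 1.778 m.
Rearranging Manning's equation: n = (1/Q) A R^(2/3) S^(1/2) = (1/337) × 32.22 × 1.778^(2/3) × √0.0086 = 0.013.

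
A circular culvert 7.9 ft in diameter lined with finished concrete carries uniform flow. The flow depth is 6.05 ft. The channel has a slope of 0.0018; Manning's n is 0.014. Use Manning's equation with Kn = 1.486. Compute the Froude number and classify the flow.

subcritical

For a circular section of diameter D = 7.9 ft at depth y = 6.05 ft, the central angle is θ = 2 arccos(1 − 2y/D) = 4.263 rad. Then A = (D²/8)(θ − sin θ) = 40.28 ft² and P = Dθ/2 = 16.84 ft.
Hydraulic radius R = A/P = 40.28/16.84 = 2.392 ft.
V = (1.486/n) R^(2/3) √S = (1.486/0.014) × 2.392^(2/3) × √0.0018 = 8.055 ft/s. Hydraulic depth D_h = A/T = 40.28/6.691 = 6.02 ft.
Froude number Fr = V/√(g·D_h) = 8.055/√(32.2×6.02) = 0.579, which is less than 1, so the flow is subcritical.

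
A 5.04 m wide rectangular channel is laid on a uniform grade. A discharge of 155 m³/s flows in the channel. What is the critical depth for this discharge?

For a rectangular channel, critical depth y_c = (q²/g)^(1/3) where q = Q/b = 155/5.04 = 30.75 m²/s.
So y_c = (30.75²/9.81)^(1/3) = 4.59 m.

y_c = 4.59 m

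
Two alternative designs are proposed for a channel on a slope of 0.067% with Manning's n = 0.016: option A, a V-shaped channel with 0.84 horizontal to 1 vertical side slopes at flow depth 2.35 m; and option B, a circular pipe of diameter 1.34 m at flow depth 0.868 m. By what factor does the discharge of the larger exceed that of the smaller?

Channel A: For a triangular section with side slope z = 0.84: A = zy² = 0.84×2.35² = 4.639 m²; P = 2y√(1+z²) = 2×2.35×1.306 = 6.138 m. Hydraulic radius R = A/P = 4.639/6.138 = 0.7558 m. Q_A = (1/0.016)·4.639·0.7558^(2/3)·√0.00067 = 6.227 m³/s.
Channel B: For a circular section of diameter D = 1.34 m at depth y = 0.868 m, the central angle is θ = 2 arccos(1 − 2y/D) = 3.742 rad. Then A = (D²/8)(θ − sin θ) = 0.9665 m² and P = Dθ/2 = 2.507 m. Hydraulic radius R = A/P = 0.9665/2.507 = 0.3856 m. Q_B = (1/0.016)·0.9665·0.3856^(2/3)·√0.00067 = 0.8283 m³/s.
The larger discharge is 6.227 m³/s and the smaller is 0.8283 m³/s; the ratio is 7.52.

7.52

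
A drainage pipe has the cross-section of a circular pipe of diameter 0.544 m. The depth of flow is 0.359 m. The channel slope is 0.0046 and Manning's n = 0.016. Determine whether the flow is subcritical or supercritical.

subcritical

For a circular section of diameter D = 0.544 m at depth y = 0.359 m, the central angle is θ = 2 arccos(1 − 2y/D) = 3.793 rad. Then A = (D²/8)(θ − sin θ) = 0.1627 m² and P = Dθ/2 = 1.032 m.
Hydraulic radius R = A/P = 0.1627/1.032 = 0.1577 m.
V = (1/n) R^(2/3) √S = (1/0.016) × 0.1577^(2/3) × √0.0046 = 1.237 m/s. Hydraulic depth D_h = A/T = 0.1627/0.5154 = 0.3157 m.
Froude number Fr = V/√(g·D_h) = 1.237/√(9.81×0.3157) = 0.703, which is less than 1, so the flow is subcritical.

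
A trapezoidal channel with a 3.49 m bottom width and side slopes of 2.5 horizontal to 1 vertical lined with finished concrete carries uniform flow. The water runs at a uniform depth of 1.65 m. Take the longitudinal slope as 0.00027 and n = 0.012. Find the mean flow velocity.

V = 1.38 m/s

With bottom width b = 3.49 m and side slope z = 2.5: A = (b + zy)y = (3.49 + 2.5×1.65)×1.65 = 12.56 m²; P = b + 2y√(1+z²) = 3.49 + 2×1.65×2.693 = 12.38 m.
Hydraulic radius R = A/P = 12.56/12.38 = 1.015 m.
From Manning's equation, V = (1/n) R^(2/3) S^(1/2) = (1/0.012) × 1.015^(2/3) × 0.00027^(1/2) = 1.38 m/s.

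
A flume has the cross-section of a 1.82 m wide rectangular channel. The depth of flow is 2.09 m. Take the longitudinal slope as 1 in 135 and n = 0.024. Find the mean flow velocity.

V = 2.65 m/s

Flow area A = b·y = 1.82 × 2.09 = 3.804 m². Wetted perimeter P = b + 2y = 1.82 + 2×2.09 = 6 m.
Hydraulic radius R = A/P = 3.804/6 = 0.634 m.
From Manning's equation, V = (1/n) R^(2/3) S^(1/2) = (1/0.024) × 0.634^(2/3) × 0.007407^(1/2) = 2.65 m/s.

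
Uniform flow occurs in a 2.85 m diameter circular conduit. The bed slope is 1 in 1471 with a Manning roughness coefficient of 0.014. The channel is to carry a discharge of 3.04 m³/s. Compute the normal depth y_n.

Manning's equation rearranged: A R^(2/3) = nQ / (1·√S) = 0.014 × 3.04 / (√0.0006798) = 1.632.
Trying y = 1.23 m: A R^(2/3) = 1.968 — over.
Trying y = 1.11 m: A R^(2/3) = 1.633 — matches.

y_n = 1.11 m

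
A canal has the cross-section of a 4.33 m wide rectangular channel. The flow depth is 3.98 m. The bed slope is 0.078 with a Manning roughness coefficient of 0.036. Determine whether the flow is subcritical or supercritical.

supercritical

Flow area A = b·y = 4.33 × 3.98 = 17.23 m². Wetted perimeter P = b + 2y = 4.33 + 2×3.98 = 12.29 m.
Hydraulic radius R = A/P = 17.23/12.29 = 1.402 m.
V = (1/n) R^(2/3) √S = (1/0.036) × 1.402^(2/3) × √0.078 = 9.719 m/s. Hydraulic depth D_h = A/T = 17.23/4.33 = 3.98 m.
Froude number Fr = V/√(g·D_h) = 9.719/√(9.81×3.98) = 1.56, which is greater than 1, so the flow is supercritical.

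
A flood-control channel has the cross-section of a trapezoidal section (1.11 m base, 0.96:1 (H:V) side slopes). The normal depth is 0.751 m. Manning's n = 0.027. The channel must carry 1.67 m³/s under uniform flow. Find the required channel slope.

With bottom width b = 1.11 m and side slope z = 0.96: A = (b + zy)y = (1.11 + 0.96×0.751)×0.751 = 1.375 m²; P = b + 2y√(1+z²) = 1.11 + 2×0.751×1.386 = 3.192 m.
Hydraulic radius R = A/P = 1.375/3.192 = 0.4308 m.
From Manning's equation, S = [nQ / (1 A R^(2/3))]² = [0.027 × 1.67 / (1 × 1.375 × 0.4308^(2/3))]² = 0.00331.

S = 0.00331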